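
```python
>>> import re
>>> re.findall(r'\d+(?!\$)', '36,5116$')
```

The negative lookahead/lookbehind blocks any match where the forbidden context is present.
With no groups in the pattern, `findall` gives back each whole match — 2 here.

['36', '511']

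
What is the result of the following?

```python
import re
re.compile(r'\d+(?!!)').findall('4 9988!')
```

['4', '998']

Because the assertion is negative and zero-width, positions next to the forbidden text are skipped.
With no groups in the pattern, `findall` gives back each whole match — 2 here.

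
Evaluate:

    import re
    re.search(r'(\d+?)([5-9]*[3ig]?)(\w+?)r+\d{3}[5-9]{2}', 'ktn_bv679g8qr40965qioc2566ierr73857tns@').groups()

('6', '79g', '8q')

The match spans [6:18] → '679g8qr40965'.
Captured: group 1 = '6', group 2 = '79g', group 3 = '8q'.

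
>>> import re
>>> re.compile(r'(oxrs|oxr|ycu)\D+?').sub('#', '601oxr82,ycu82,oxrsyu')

Alternation isn't longest-match — the leftmost alternative that fits at this position is chosen.
Each match is replaced by '#'.

'601oxr82,ycu82,#u'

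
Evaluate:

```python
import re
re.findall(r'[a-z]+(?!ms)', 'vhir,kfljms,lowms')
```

Because the assertion is negative and zero-width, positions next to the forbidden text are skipped.
Matches: at [0:4] → 'vhir'; at [5:11] → 'kfljms'; at [12:17] → 'lowms'.
`findall` yields the raw match text (3 of them) because the pattern has no groups.

['vhir', 'kfljms', 'lowms']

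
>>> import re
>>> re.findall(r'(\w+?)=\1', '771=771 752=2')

A backreference is literal: `\1` must see the identical characters the first group matched.
Scanning left to right: at [0:7] match '771=771', group 1 = '771'; at [10:13] match '2=2', group 1 = '2'.
One capturing group, so `findall` returns just the captured substring from each match — 2 in all.

['771', '2']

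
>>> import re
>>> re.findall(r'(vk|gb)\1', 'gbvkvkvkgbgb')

['vk', 'gb']

After group 1 captures some text, `\1` only succeeds where that same text appears again.
Scanning left to right: at [2:6] match 'vkvk', group 1 = 'vk'; at [8:12] match 'gbgb', group 1 = 'gb'.
One capturing group, so `findall` returns just the captured substring from each match — 2 in all.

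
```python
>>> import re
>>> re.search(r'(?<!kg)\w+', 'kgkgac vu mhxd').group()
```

'kgkgac'

The negative lookahead/lookbehind blocks any match where the forbidden context is present.
The match spans [0:6] → 'kgkgac'.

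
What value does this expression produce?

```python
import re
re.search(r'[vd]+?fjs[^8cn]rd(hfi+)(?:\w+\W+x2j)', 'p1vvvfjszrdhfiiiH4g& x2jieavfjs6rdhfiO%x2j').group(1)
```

'hfiii'

Pattern: one or more of one of [vd] (lazy); then the literal 'fjs', then any character except [8cn], then the literal 'rd'; then the literal 'hf', then one or more of a literal 'i' (captured); then one or more of a word character, then one or more of a non-word character, then the literal 'x2j' (non-capturing group).
`re.search` scans for the first position where the pattern succeeds.
The match spans [2:24] → 'vvvfjszrdhfiiiH4g& x2j'.
Captured: group 1 = 'hfiii'.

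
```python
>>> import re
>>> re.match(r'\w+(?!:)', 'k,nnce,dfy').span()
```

(0, 1)

A negative assertion filters positions out without eating any characters.
`match` is anchored at position 0; if the pattern doesn't fit there, it returns None.
The match spans [0:1] → 'k'.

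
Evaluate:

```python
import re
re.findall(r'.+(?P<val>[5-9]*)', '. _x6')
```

This matches one or more of any character; then zero or more of a character in [5-9] (captured as 'val').
Matches: at [0:5] match '. _x6', group 1 = ''.
With a single group, `findall` returns only what that group captured — 1 item.

['']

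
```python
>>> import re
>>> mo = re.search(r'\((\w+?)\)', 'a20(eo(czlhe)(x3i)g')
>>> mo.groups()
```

('czlhe',)

The match spans [6:13] → '(czlhe)'.
Captured: group 1 = 'czlhe'.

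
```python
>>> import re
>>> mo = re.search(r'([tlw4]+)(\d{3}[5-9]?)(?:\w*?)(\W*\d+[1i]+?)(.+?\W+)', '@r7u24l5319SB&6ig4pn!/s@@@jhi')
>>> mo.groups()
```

('4l', '5319', '&6i', 'g4pn!/')

The pattern matches one or more of one of [tlw4] (captured); then exactly 3 of a digit, then optionally a character in [5-9] (captured); then zero or more of a word character (lazy) (non-capturing group); then zero or more of a non-word character, then one or more of a digit, then one or more of one of [1i] (lazy) (captured); then one or more of any character (lazy), then one or more of a non-word character (captured).
`re.search` tries every starting position until one works.
The match spans [5:22] → '4l5319SB&6ig4pn!/'.
Captured: group 1 = '4l', group 2 = '5319', group 3 = '&6i', group 4 = 'g4pn!/'.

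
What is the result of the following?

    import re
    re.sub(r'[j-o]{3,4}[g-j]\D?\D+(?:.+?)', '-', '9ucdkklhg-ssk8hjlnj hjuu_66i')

'9ucd-h-6i'

Pattern: 3 to 4 of a character in [j-o], then a character in [g-j]; then optionally a non-digit, then one or more of a non-digit; then one or more of any character (lazy) (non-capturing group).
Matches: at [4:14] → 'kklhg-ssk8'; at [15:26] → 'jlnj hjuu_6'.
Every occurrence is swapped for '-'.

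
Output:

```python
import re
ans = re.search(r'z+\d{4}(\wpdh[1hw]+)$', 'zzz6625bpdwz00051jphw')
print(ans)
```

None

This matches one or more of a literal 'z', then exactly 4 of a digit; then a word character, then the literal 'pdh', then one or more of one of [1hw] (captured); then anchored at the end.
`re.search` tries every starting position until one works.
Here nothing in the string fits, so the call returns None.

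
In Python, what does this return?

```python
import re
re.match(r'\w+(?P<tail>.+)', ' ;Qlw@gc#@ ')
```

Pattern: one or more of a word character; then one or more of any character (captured as 'tail').
With `match`, the pattern is implicitly anchored at the beginning.
Here the string doesn't start with a match, so the call returns None.

None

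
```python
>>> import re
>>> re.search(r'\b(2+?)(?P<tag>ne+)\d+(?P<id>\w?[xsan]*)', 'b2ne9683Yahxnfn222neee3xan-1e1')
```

None

This matches a word boundary (`\b`, zero-width); then one or more of a literal '2' (lazy) (captured); then the literal 'n', then one or more of the literal 'e' (captured as 'tag'); then one or more of a digit; then optionally a word character, then zero or more of one of [xsan] (captured as 'id').
`search` walks the string left to right and returns the first match it finds.
Here nothing in the string fits, so the call returns None.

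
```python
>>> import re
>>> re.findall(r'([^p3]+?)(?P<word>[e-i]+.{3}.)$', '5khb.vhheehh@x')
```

Because the quantifier is non-greedy, it stops expanding at the earliest point where the rest of the pattern can succeed.
Multiple groups make `findall` return tuples — one 2-tuple for the one match.

[('5khb.v', 'hheehh@x')]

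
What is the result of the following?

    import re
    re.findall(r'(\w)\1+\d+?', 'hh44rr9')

['h', 'r']

`\1` has to match the exact text group 1 already captured.
Walking the string: at [0:3] match 'hh4', group 1 = 'h'; at [4:7] match 'rr9', group 1 = 'r'.
With a single group, `findall` returns only what that group captured — 2 items.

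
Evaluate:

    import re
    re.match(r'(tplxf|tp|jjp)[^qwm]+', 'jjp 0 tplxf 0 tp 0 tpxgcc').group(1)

'jjp'

`re.match` won't scan ahead — the pattern has to work from the very first character.
The match spans [0:25] → 'jjp 0 tplxf 0 tp 0 tpxgcc'.
Captured: group 1 = 'jjp'.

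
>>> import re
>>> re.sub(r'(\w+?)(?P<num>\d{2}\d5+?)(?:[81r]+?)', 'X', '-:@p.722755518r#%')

'-:@p.X8r#%'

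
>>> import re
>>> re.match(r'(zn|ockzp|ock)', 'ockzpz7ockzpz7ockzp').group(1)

'ockzp'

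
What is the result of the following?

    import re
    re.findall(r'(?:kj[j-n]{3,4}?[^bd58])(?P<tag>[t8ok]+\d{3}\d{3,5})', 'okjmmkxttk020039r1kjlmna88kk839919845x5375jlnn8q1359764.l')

With a single group, `findall` returns only what that group captured — 2 items.

['ttk020039', '88kk839919845']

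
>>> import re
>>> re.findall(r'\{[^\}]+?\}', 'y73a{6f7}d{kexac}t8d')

Matches: at [4:9] → '{6f7}'; at [10:17] → '{kexac}'.
With no groups in the pattern, `findall` gives back each whole match — 2 here.

['{6f7}', '{kexac}']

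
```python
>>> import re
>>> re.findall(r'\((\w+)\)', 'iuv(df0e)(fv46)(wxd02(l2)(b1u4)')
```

['df0e', 'fv46', 'l2', 'b1u4']

One capturing group, so `findall` returns just the captured substring from each match — 4 in all.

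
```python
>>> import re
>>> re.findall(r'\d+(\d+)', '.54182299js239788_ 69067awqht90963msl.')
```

The pattern matches one or more of a digit; then one or more of a digit (captured).
Matches: at [1:9] match '54182299', group 1 = '9'; at [11:17] match '239788', group 1 = '8'; at [19:24] match '69067', group 1 = '7'; at [29:34] match '90963', group 1 = '3'.
One capturing group, so `findall` returns just the captured substring from each match — 4 in all.

['9', '8', '7', '3']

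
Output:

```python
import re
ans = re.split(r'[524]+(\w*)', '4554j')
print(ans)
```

['', 'j', '']

The pattern matches one or more of one of [524]; then zero or more of a word character (captured).
Matches to split on: at [0:5] → '4554j'.
Because the pattern has a capturing group, `split` also inserts each captured text between the pieces.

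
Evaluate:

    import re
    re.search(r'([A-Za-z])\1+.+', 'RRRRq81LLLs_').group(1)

A backreference is literal: `\1` must see the identical characters the first group matched.
`search` walks the string left to right and returns the first match it finds.
The match spans [0:12] → 'RRRRq81LLLs_'.
Captured: group 1 = 'R'.

'R'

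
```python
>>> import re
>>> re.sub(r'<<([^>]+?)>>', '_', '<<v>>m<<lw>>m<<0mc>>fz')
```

'_m_m_fz'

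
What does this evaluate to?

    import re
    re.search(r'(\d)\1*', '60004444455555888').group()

'6'

The backreference `\1` re-matches whatever the first group consumed, character for character.
The match spans [0:1] → '6'.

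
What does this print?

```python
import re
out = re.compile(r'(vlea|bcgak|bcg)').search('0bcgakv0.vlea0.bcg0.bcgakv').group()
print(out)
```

Alternation tries branches left to right and keeps the first one that lets the overall match succeed at that position.
The match spans [1:6] → 'bcgak'.

bcgak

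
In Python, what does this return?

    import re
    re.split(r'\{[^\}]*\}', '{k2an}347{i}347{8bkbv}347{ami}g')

['', '347', '347', '347', 'g']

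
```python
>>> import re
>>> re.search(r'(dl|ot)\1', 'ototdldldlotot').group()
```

'otot'

`\1` is not a pattern — it's the concrete string captured by group 1, re-applied verbatim.
`search` walks the string left to right and returns the first match it finds.
The match spans [0:4] → 'otot'.
Captured: group 1 = 'ot'.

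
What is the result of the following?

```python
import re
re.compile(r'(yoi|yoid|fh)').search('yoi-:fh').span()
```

(0, 3)

`re.search` scans for the first position where the pattern succeeds.
The match spans [0:3] → 'yoi'.
Captured: group 1 = 'yoi'.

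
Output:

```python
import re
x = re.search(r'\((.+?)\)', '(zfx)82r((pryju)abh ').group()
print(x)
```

With the lazy modifier that quantifier settles for the fewest repetitions that let the rest of the pattern succeed (the atoms after it are unaffected and can still be greedy).
`re.search` scans for the first position where the pattern succeeds.
The match spans [0:5] → '(zfx)'.
Captured: group 1 = 'zfx'.

(zfx)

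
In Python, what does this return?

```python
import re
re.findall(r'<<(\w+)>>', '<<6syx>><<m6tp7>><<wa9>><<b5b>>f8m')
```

['6syx', 'm6tp7', 'wa9', 'b5b']

Walking the string: at [0:8] match '<<6syx>>', group 1 = '6syx'; at [8:17] match '<<m6tp7>>', group 1 = 'm6tp7'; at [17:24] match '<<wa9>>', group 1 = 'wa9'; at [24:31] match '<<b5b>>', group 1 = 'b5b'.
One capturing group, so `findall` returns just the captured substring from each match — 4 in all.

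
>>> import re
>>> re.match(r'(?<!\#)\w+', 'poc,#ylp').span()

`match` is anchored at position 0; if the pattern doesn't fit there, it returns None.
The match spans [0:3] → 'poc'.

(0, 3)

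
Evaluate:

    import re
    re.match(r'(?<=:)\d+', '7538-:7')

`match` is anchored at position 0; if the pattern doesn't fit there, it returns None.
Here the string doesn't start with a match, so the call returns None.

None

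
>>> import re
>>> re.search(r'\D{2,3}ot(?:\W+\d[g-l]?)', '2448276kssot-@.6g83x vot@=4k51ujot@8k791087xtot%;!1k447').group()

'kssot-@.6g'

This matches 2 to 3 of a non-digit, then the literal 'ot'; then one or more of a non-word character, then a digit, then optionally a character in [g-l] (non-capturing group).
`search` walks the string left to right and returns the first match it finds.
The match spans [7:17] → 'kssot-@.6g'.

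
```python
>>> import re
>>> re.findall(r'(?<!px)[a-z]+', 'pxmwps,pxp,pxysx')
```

['pxmwps', 'pxp', 'pxysx']

Because the assertion is negative and zero-width, positions next to the forbidden text are skipped.
Matches: at [0:6] → 'pxmwps'; at [7:10] → 'pxp'; at [11:16] → 'pxysx'.
Since nothing is captured, `findall` lists the 3 matched substrings directly.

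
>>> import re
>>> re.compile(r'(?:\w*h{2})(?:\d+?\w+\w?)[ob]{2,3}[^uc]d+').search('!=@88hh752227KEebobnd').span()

(3, 21)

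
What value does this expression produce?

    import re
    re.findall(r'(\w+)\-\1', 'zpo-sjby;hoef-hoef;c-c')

['hoef', 'c']

`\1` is not a pattern — it's the concrete string captured by group 1, re-applied verbatim.
Matches: at [9:18] match 'hoef-hoef', group 1 = 'hoef'; at [19:22] match 'c-c', group 1 = 'c'.
Because there's exactly one group, `findall` drops the full match and keeps group 1 from each hit.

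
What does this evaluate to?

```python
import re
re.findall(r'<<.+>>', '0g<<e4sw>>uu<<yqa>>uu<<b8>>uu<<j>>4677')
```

Scanning left to right: at [2:34] → '<<e4sw>>uu<<yqa>>uu<<b8>>uu<<j>>'.
`findall` yields the raw match text (1 of them) because the pattern has no groups.

['<<e4sw>>uu<<yqa>>uu<<b8>>uu<<j>>']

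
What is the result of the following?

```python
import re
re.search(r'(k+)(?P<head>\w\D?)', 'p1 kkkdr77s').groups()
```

('kkk', 'dr')

Pattern: one or more of a literal 'k' (captured); then a word character, then optionally a non-digit (captured as 'head').
`search` walks the string left to right and returns the first match it finds.
The match spans [3:8] → 'kkkdr'.
Captured: group 1 = 'kkk', group 2 = 'dr'.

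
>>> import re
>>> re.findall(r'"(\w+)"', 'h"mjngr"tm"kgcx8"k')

Walking the string: at [1:8] match '"mjngr"', group 1 = 'mjngr'; at [10:17] match '"kgcx8"', group 1 = 'kgcx8'.
Because there's exactly one group, `findall` drops the full match and keeps group 1 from each hit.

['mjngr', 'kgcx8']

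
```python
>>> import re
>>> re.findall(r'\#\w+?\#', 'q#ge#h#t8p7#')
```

['#ge#', '#t8p7#']

Walking the string: at [1:5] → '#ge#'; at [6:12] → '#t8p7#'.
With no groups in the pattern, `findall` gives back each whole match — 2 here.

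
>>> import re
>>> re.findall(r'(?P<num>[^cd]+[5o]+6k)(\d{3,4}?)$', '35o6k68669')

[]

This matches one or more of any character except [cd], then one or more of one of [5o], then the literal '6k' (captured as 'num'); then 3 to 4 of a digit (lazy) (captured); then anchored at the end.
Multiple groups make `findall` return tuples — one 2-tuple for each match.
Nothing in the string satisfies the pattern, so the list is empty.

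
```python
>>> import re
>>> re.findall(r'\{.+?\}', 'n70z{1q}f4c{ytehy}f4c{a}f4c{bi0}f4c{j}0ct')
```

['{1q}', '{ytehy}', '{a}', '{bi0}', '{j}']

A `+?`/`*?`/`{m,n}?` starts at its minimum and grows only as far as needed for what follows to match.
Walking the string: at [4:8] → '{1q}'; at [11:18] → '{ytehy}'; at [21:24] → '{a}'; at [27:32] → '{bi0}'; at [35:38] → '{j}'.
With no groups in the pattern, `findall` gives back each whole match — 5 here.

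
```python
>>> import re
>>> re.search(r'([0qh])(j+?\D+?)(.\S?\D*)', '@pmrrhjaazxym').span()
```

This matches one of [0qh] (captured); then one or more of the literal 'j' (lazy), then one or more of a non-digit (lazy) (captured); then any character, then optionally a non-whitespace character, then zero or more of a non-digit (captured).
`re.search` scans for the first position where the pattern succeeds.
The match spans [5:13] → 'hjaazxym'.
Captured: group 1 = 'h', group 2 = 'ja', group 3 = 'azxym'.

(5, 13)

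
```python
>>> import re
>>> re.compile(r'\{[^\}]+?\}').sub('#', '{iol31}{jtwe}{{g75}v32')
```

'###v32'

Every occurrence is swapped for '#'.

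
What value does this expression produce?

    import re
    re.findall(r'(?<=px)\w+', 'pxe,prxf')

The `(?=…)`/`(?<=…)` assertion just peeks at neighbouring text; it doesn't advance the match position.
With no groups in the pattern, `findall` gives back each whole match — 1 here.

['e']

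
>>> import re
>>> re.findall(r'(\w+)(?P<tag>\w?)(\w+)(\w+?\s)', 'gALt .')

Pattern: one or more of a word character (captured); then optionally a word character (captured as 'tag'); then one or more of a word character (captured); then one or more of a word character (lazy), then whitespace (captured).
Walking the string: at [0:5] match 'gALt ', groups = ('gA', '', 'L', 't ').
4 groups means the one result is a tuple of 4 captured strings — 1 here.

[('gA', '', 'L', 't ')]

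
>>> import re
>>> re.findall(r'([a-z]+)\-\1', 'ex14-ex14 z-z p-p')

['z', 'p']

`\1` has to match the exact text group 1 already captured.
Matches: at [10:13] match 'z-z', group 1 = 'z'; at [14:17] match 'p-p', group 1 = 'p'.
`findall` collects group 1 from each match (2 total).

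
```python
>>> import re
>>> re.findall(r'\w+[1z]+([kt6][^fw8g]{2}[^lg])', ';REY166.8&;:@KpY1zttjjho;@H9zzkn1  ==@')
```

`findall` collects group 1 from each match (3 total).

['66.8', 'ttjj', 'kn1 ']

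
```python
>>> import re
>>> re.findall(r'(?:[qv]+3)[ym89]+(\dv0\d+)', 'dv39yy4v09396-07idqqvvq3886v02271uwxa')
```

['4v09396', '6v02271']

This matches one or more of one of [qv], then a literal '3' (non-capturing group); then one or more of one of [ym89]; then a digit, then the literal 'v0', then one or more of a digit (captured).
Scanning left to right: at [1:13] match 'v39yy4v09396', group 1 = '4v09396'; at [18:33] match 'qqvvq3886v02271', group 1 = '6v02271'.
With a single group, `findall` returns only what that group captured — 2 items.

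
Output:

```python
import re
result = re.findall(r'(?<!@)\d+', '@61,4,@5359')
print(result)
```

['1', '4', '359']

The negative lookaround is zero-width — it rules out positions where the adjacent text would match, without consuming anything.
Walking the string: at [2:3] → '1'; at [4:5] → '4'; at [8:11] → '359'.
No capturing groups, so `findall` returns the 3 full match strings.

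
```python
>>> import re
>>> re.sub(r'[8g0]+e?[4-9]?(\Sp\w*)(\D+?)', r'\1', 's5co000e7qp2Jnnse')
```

's5coqp2Jnns'

The pattern matches one or more of one of [8g0], then optionally a literal 'e', then optionally a character in [4-9]; then a non-whitespace character, then the literal 'p', then zero or more of a word character (captured); then one or more of a non-digit (lazy) (captured).
Matches: at [4:17] → '000e7qp2Jnnse'.
The replacement refers to a captured group, so each match is rewritten using its own captured text.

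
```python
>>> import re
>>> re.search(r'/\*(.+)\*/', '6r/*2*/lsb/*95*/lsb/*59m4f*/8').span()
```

(2, 28)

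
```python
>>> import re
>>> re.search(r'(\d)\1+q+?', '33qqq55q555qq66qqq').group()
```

'33q'

`\1` is not a pattern — it's the concrete string captured by group 1, re-applied verbatim.
The match spans [0:3] → '33q'.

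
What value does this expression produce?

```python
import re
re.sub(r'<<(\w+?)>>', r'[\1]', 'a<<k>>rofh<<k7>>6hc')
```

'a[k]rofh[k7]6hc'

Matches: at [1:6] → '<<k>>'; at [10:16] → '<<k7>>'.
Each match is replaced using the text its own group 1 captured.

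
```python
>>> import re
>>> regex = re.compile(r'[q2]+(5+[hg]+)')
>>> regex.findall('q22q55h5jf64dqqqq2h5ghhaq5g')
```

['55h', '5g']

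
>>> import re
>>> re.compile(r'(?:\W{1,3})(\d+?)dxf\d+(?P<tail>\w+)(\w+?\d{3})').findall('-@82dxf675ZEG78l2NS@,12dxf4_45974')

Pattern: 1 to 3 of a non-word character (non-capturing group); then one or more of a digit (lazy) (captured); then the literal 'dxf', then one or more of a digit; then one or more of a word character (captured as 'tail'); then one or more of a word character (lazy), then exactly 3 of a digit (captured).
Scanning left to right: at [19:33] match '@,12dxf4_45974', groups = ('12', '_4', '5974').
With 3 capturing groups, `findall` returns a 3-tuple per match.

[('12', '_4', '5974')]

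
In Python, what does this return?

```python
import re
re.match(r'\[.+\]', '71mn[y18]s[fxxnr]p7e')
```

None

`re.match` only tries the pattern at the start of the string.
Here the pattern fails at index 0, so the call returns None.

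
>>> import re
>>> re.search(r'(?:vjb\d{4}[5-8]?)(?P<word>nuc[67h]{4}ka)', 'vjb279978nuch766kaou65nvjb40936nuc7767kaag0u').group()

The match spans [23:40] → 'vjb40936nuc7767ka'.

'vjb40936nuc7767ka'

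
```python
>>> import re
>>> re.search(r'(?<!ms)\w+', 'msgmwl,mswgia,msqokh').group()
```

'msgmwl'

Because the assertion is negative and zero-width, positions next to the forbidden text are skipped.
The match spans [0:6] → 'msgmwl'.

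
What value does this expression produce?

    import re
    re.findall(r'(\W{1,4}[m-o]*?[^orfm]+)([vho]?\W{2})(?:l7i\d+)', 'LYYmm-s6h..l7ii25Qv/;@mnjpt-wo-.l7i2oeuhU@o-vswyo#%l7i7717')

With 2 capturing groups, `findall` returns a 2-tuple per match.

[('/;@mnjpt-w', 'o-.'), ('@o-vswy', 'o#%')]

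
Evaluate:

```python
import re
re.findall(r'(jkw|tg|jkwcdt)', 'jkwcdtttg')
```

Branches in `(...|...)` are attempted left-to-right; the first branch that allows the whole pattern to succeed is taken.
`findall` collects group 1 from each match (2 total).

['jkw', 'tg']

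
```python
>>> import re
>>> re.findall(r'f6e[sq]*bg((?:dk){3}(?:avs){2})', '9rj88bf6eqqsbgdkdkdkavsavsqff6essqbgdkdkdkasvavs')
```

This matches the literal 'f6e', then zero or more of one of [sq], then the literal 'bg'; then the literal 'dk' repeated 3 times, then the literal 'avs' repeated 2 times (captured).
Matches: at [6:26] match 'f6eqqsbgdkdkdkavsavs', group 1 = 'dkdkdkavsavs'.
Because there's exactly one group, `findall` drops the full match and keeps group 1 from the one hit.

['dkdkdkavsavs']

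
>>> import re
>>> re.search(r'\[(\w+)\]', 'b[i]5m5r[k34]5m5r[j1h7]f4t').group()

'[i]'

`re.search` scans for the first position where the pattern succeeds.
The match spans [1:4] → '[i]'.
Captured: group 1 = 'i'.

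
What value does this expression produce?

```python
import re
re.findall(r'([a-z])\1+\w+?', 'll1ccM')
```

The backreference `\1` re-matches whatever the first group consumed, character for character.
Matches: at [0:3] match 'll1', group 1 = 'l'; at [3:6] match 'ccM', group 1 = 'c'.
`findall` collects group 1 from each match (2 total).

['l', 'c']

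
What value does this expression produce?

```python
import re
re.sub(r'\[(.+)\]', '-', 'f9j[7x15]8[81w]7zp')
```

Matches: at [3:15] → '[7x15]8[81w]'.
Each match is replaced by '-'.

'f9j-7zp'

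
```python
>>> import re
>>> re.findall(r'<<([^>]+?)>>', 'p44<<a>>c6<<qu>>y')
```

Walking the string: at [3:8] match '<<a>>', group 1 = 'a'; at [10:16] match '<<qu>>', group 1 = 'qu'.
`findall` collects group 1 from each match (2 total).

['a', 'qu']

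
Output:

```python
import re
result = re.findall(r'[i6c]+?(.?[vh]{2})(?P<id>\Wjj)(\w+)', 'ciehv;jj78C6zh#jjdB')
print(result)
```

[('ehv', ';jj', '78C6zh')]

This matches one or more of one of [i6c] (lazy); then optionally any character, then exactly 2 of one of [vh] (captured); then a non-word character, then the literal 'jj' (captured as 'id'); then one or more of a word character (captured).
Walking the string: at [0:14] match 'ciehv;jj78C6zh', groups = ('ehv', ';jj', '78C6zh').
With 3 capturing groups, `findall` returns a 3-tuple per match.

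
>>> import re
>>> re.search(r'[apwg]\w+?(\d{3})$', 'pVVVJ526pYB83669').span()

Pattern: one of [apwg], then one or more of a word character (lazy); then exactly 3 of a digit (captured); then anchored at the end.
`search` walks the string left to right and returns the first match it finds.
The match spans [0:16] → 'pVVVJ526pYB83669'.
Captured: group 1 = '669'.

(0, 16)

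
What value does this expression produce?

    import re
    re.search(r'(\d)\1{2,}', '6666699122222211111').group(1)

'6'

`\1` is not a pattern — it's the concrete string captured by group 1, re-applied verbatim.
`re.search` tries every starting position until one works.
The match spans [0:5] → '66666'.
Captured: group 1 = '6'.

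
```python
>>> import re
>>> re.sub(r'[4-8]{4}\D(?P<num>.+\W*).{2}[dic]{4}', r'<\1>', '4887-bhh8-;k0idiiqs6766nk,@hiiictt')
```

'<bhh8-;k0idiiqs6766nk,>tt'

Pattern: exactly 4 of a character in [4-8], then a non-digit; then one or more of any character, then zero or more of a non-word character (captured as 'num'); then exactly 2 of any character, then exactly 4 of one of [dic].
Matches: at [0:32] → '4887-bhh8-;k0idiiqs6766nk,@hiiic'.
The replacement refers to a captured group, so each match is rewritten using its own captured text.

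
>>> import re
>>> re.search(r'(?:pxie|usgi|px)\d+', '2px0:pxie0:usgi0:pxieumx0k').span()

Unlike `match`, `search` isn't anchored — it looks for the pattern anywhere in the string.
The match spans [1:4] → 'px0'.

(1, 4)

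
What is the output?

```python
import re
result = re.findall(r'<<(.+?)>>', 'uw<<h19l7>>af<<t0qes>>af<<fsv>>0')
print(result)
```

Lazy quantifiers expand one character at a time until the remainder of the pattern can match.
Walking the string: at [2:11] match '<<h19l7>>', group 1 = 'h19l7'; at [13:22] match '<<t0qes>>', group 1 = 't0qes'; at [24:31] match '<<fsv>>', group 1 = 'fsv'.
One capturing group, so `findall` returns just the captured substring from each match — 3 in all.

['h19l7', 't0qes', 'fsv']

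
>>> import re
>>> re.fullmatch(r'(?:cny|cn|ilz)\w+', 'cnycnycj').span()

(0, 8)

`fullmatch` succeeds only if the pattern covers the string from start to end.
The match spans [0:8] → 'cnycnycj'.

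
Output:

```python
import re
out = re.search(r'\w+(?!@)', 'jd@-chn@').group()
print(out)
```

j

The negative lookahead/lookbehind blocks any match where the forbidden context is present.
`re.search` scans for the first position where the pattern succeeds.
The match spans [0:1] → 'j'.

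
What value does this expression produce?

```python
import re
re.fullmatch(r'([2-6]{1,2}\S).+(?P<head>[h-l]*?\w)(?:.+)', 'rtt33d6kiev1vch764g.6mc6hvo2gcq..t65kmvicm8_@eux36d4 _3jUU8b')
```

Pattern: 1 to 2 of a character in [2-6], then a non-whitespace character (captured); then one or more of any character; then zero or more of a character in [h-l] (lazy), then a word character (captured as 'head'); then one or more of any character (non-capturing group).
For `fullmatch`, every character of the input must be accounted for by the pattern.
Here the string isn't matched end-to-end, so the call returns None.

None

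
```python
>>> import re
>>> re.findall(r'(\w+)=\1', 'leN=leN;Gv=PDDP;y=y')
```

The backreference `\1` re-matches whatever the first group consumed, character for character.
Scanning left to right: at [0:7] match 'leN=leN', group 1 = 'leN'; at [16:19] match 'y=y', group 1 = 'y'.
Because there's exactly one group, `findall` drops the full match and keeps group 1 from each hit.

['leN', 'y']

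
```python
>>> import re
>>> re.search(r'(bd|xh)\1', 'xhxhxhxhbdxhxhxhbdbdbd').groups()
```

('xh',)

After group 1 captures some text, `\1` only succeeds where that same text appears again.
`search` walks the string left to right and returns the first match it finds.
The match spans [0:4] → 'xhxh'.
Captured: group 1 = 'xh'.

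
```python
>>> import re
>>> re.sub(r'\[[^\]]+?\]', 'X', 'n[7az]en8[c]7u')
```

'nXen8X7u'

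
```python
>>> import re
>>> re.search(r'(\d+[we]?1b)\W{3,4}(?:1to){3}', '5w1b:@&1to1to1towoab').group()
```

'5w1b:@&1to1to1to'

This matches one or more of a digit, then optionally one of [we], then the literal '1b' (captured); then 3 to 4 of a non-word character, then the literal '1to' repeated 3 times.
Unlike `match`, `search` isn't anchored — it looks for the pattern anywhere in the string.
The match spans [0:16] → '5w1b:@&1to1to1to'.
Captured: group 1 = '5w1b'.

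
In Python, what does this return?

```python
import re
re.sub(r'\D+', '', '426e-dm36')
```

The pattern matches one or more of a non-digit.
Matches: at [3:7] → 'e-dm'.
Every occurrence is swapped for ''.

'42636'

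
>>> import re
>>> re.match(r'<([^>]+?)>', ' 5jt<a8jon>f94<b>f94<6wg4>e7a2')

None

With `match`, the pattern is implicitly anchored at the beginning.
Here the pattern fails at index 0, so the call returns None.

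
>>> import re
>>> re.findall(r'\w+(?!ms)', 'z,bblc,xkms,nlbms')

['z', 'bblc', 'xkms', 'nlbms']

The negative lookaround is zero-width — it rules out positions where the adjacent text would match, without consuming anything.
`findall` yields the raw match text (4 of them) because the pattern has no groups.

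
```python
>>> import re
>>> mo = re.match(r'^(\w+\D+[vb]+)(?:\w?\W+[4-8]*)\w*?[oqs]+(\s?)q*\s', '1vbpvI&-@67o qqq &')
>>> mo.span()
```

(0, 17)

The pattern matches anchored at the start of the string; then one or more of a word character, then one or more of a non-digit, then one or more of one of [vb] (captured); then optionally a word character, then one or more of a non-word character, then zero or more of a character in [4-8] (non-capturing group); then zero or more of a word character (lazy); then one or more of one of [oqs]; then optionally whitespace (captured); then zero or more of the literal 'q', then whitespace.
`match` is anchored at position 0; if the pattern doesn't fit there, it returns None.
The match spans [0:17] → '1vbpvI&-@67o qqq '.
Captured: group 1 = '1vbpv', group 2 = ' '.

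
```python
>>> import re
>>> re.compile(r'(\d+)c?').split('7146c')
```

['', '7146', '']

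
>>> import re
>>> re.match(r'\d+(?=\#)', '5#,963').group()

'5'

With `match`, the pattern is implicitly anchored at the beginning.
The match spans [0:1] → '5'.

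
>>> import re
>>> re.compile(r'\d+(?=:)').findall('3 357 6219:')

['6219']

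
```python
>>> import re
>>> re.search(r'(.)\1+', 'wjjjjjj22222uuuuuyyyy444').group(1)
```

'j'

The match spans [1:7] → 'jjjjjj'.
Captured: group 1 = 'j'.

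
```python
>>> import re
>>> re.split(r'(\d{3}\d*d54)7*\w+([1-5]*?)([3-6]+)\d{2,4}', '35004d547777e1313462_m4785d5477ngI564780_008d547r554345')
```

The pattern matches exactly 3 of a digit, then zero or more of a digit, then the literal 'd54' (captured); then zero or more of a literal '7', then one or more of a word character; then zero or more of a character in [1-5] (lazy) (captured); then one or more of a character in [3-6] (captured); then 2 to 4 of a digit.
Matches to split on: at [0:55] → '35004d547777e1313462_m4785d5477ngI564780_008d547r554345'.
Because the pattern has a capturing group, `split` also inserts each captured text between the pieces.

['', '35004d54', '', '3', '']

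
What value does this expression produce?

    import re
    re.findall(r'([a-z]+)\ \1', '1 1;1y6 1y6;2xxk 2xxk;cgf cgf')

['cgf']

The backreference `\1` re-matches whatever the first group consumed, character for character.
Walking the string: at [22:29] match 'cgf cgf', group 1 = 'cgf'.
`findall` collects group 1 from the one match (1 total).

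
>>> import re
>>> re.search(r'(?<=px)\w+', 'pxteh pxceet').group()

The lookaround is zero-width — it requires the adjacent text to match without consuming it, so the asserted text isn't part of the match.
`re.search` tries every starting position until one works.
The match spans [2:5] → 'teh'.

'teh'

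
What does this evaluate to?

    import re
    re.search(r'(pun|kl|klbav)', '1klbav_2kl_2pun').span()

(1, 3)

`|` is ordered: at each position the engine commits to the first alternative that works.
The match spans [1:3] → 'kl'.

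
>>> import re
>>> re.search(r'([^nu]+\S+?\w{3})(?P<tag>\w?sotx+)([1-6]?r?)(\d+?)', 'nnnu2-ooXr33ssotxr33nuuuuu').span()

Pattern: one or more of any character except [nu], then one or more of a non-whitespace character (lazy), then exactly 3 of a word character (captured); then optionally a word character, then the literal 'sot', then one or more of a literal 'x' (captured as 'tag'); then optionally a character in [1-6], then optionally a literal 'r' (captured); then one or more of a digit (lazy) (captured).
A non-greedy quantifier consumes as few characters as it can — just enough that the remainder of the pattern still matches from where it stops; whatever follows it matches normally.
`search` walks the string left to right and returns the first match it finds.
The match spans [4:19] → '2-ooXr33ssotxr3'.
Captured: group 1 = '2-ooXr33s', group 2 = 'sotx', group 3 = 'r', group 4 = '3'.

(4, 19)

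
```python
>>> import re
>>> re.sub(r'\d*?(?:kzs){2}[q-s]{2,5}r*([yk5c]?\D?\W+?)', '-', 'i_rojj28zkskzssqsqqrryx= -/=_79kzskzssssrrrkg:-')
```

'i_rojj28zkskzssqsqqrryx= -/=_--'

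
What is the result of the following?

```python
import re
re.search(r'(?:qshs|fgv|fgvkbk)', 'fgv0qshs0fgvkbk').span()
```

(0, 3)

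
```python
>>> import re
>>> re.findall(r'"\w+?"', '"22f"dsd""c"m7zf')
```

['"22f"', '"c"']

Scanning left to right: at [0:5] → '"22f"'; at [9:12] → '"c"'.
No capturing groups, so `findall` returns the 2 full match strings.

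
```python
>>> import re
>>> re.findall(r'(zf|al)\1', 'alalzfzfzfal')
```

['al', 'zf']

A backreference is literal: `\1` must see the identical characters the first group matched.
Walking the string: at [0:4] match 'alal', group 1 = 'al'; at [4:8] match 'zfzf', group 1 = 'zf'.
With a single group, `findall` returns only what that group captured — 2 items.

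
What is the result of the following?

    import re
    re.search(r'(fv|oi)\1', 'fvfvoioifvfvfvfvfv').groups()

After group 1 captures some text, `\1` only succeeds where that same text appears again.
`re.search` tries every starting position until one works.
The match spans [0:4] → 'fvfv'.
Captured: group 1 = 'fv'.

('fv',)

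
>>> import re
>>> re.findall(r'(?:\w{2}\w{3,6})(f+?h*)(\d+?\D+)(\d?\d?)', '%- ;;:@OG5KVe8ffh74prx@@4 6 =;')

[('fh', '74prx@@', '4')]

The pattern matches exactly 2 of a word character, then 3 to 6 of a word character (non-capturing group); then one or more of a literal 'f' (lazy), then zero or more of a literal 'h' (captured); then one or more of a digit (lazy), then one or more of a non-digit (captured); then optionally a digit, then optionally a digit (captured).
Scanning left to right: at [7:25] match 'OG5KVe8ffh74prx@@4', groups = ('fh', '74prx@@', '4').
3 groups means the one result is a tuple of 3 captured strings — 1 here.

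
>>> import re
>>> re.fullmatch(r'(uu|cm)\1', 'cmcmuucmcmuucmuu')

None

`re.fullmatch` requires the pattern to consume the entire string.
Here the pattern can't cover the whole string, so the call returns None.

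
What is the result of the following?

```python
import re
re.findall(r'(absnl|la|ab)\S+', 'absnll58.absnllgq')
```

`|` is ordered: at each position the engine commits to the first alternative that works.
With a single group, `findall` returns only what that group captured — 1 item.

['absnl']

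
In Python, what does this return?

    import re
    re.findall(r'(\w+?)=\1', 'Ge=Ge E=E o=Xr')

After group 1 captures some text, `\1` only succeeds where that same text appears again.
With a single group, `findall` returns only what that group captured — 2 items.

['Ge', 'E']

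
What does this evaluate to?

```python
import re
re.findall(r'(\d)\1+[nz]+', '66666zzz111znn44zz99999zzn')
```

['6', '1', '4', '9']

`\1` is not a pattern — it's the concrete string captured by group 1, re-applied verbatim.
Scanning left to right: at [0:8] match '66666zzz', group 1 = '6'; at [8:14] match '111znn', group 1 = '1'; at [14:18] match '44zz', group 1 = '4'; at [18:26] match '99999zzn', group 1 = '9'.
`findall` collects group 1 from each match (4 total).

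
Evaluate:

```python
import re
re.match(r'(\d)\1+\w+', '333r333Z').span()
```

With `match`, the pattern is implicitly anchored at the beginning.
The match spans [0:8] → '333r333Z'.

(0, 8)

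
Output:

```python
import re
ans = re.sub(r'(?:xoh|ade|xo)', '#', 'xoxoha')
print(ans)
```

`|` is ordered: at each position the engine commits to the first alternative that works.
Matches: at [0:2] → 'xo'; at [2:5] → 'xoh'.
Every occurrence is swapped for '#'.

##a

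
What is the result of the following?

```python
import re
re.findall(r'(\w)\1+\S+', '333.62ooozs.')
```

After group 1 captures some text, `\1` only succeeds where that same text appears again.
One capturing group, so `findall` returns just the captured substring from the one match — 1 in all.

['3']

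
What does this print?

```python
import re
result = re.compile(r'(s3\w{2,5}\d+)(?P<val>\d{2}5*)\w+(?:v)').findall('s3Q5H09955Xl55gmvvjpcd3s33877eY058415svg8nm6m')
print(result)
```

[('s3Q5H099', '55')]

This matches the literal 's3', then 2 to 5 of a word character, then one or more of a digit (captured); then exactly 2 of a digit, then zero or more of the literal '5' (captured as 'val'); then one or more of a word character; then a literal 'v' (non-capturing group).
With 2 capturing groups, `findall` returns a 2-tuple per match.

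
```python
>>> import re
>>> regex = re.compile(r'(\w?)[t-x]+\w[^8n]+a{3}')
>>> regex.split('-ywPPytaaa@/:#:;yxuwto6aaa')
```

With a capturing group present, the delimiter's captured portion is kept in the result list.

['-', 'y', '']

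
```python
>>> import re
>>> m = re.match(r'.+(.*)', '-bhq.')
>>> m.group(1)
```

''

The match spans [0:5] → '-bhq.'.
Captured: group 1 = ''.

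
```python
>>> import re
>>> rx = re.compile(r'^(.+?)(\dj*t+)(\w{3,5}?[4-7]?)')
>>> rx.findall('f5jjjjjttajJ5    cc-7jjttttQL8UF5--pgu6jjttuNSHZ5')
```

Because the quantifier is non-greedy, it stops expanding at the earliest point where the rest of the pattern can succeed.
With 3 capturing groups, `findall` returns a 3-tuple per match.

[('f', '5jjjjjtt', 'ajJ5')]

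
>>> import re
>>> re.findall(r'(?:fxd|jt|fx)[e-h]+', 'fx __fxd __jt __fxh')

With no groups in the pattern, `findall` gives back each whole match — 1 here.

['fxh']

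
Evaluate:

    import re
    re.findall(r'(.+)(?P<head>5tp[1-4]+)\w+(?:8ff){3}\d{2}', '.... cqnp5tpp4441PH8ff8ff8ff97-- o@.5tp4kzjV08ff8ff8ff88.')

[('.... cqnp5tpp4441PH8ff8ff8ff97-- o@.', '5tp4')]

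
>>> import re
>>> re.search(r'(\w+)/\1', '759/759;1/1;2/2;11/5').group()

'759/759'

A backreference is literal: `\1` must see the identical characters the first group matched.
`search` walks the string left to right and returns the first match it finds.
The match spans [0:7] → '759/759'.
Captured: group 1 = '759'.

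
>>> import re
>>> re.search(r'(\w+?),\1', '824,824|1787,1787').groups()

('824',)

The match spans [0:7] → '824,824'.
Captured: group 1 = '824'.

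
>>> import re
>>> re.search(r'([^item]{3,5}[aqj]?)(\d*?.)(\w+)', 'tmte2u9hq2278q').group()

'2u9hq2278q'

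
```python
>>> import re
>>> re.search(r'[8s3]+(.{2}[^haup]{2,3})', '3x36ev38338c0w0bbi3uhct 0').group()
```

'3x36ev'

Pattern: one or more of one of [8s3]; then exactly 2 of any character, then 2 to 3 of any character except [haup] (captured).
`re.search` scans for the first position where the pattern succeeds.
The match spans [0:6] → '3x36ev'.
Captured: group 1 = 'x36ev'.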